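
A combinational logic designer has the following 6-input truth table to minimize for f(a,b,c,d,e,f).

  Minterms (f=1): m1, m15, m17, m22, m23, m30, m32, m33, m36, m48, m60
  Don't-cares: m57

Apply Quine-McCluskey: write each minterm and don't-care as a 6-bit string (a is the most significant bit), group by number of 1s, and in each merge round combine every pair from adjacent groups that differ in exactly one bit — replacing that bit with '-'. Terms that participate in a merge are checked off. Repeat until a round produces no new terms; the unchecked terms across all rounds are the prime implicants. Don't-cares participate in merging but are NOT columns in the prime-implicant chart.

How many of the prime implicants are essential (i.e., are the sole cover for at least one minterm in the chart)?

[col 0] 000001*, 001111, 010001*, 010110*, 010111*, 011110*, 100000*, 100001*, 100100*, 110000*, 111001, 111100
[col 1] -00001, 0-0001, 01-110, 01011-, 1-0000, 100-00, 10000-
Prime implicants: -00001, 0-0001, 001111, 01-110, 01011-, 1-0000, 100-00, 10000-, 111001, 111100
PI chart (minterm → PIs covering it):
  1 | -00001,0-0001
  15 | 001111  (sole → essential)
  17 | 0-0001  (sole → essential)
  22 | 01-110,01011-
  23 | 01011-  (sole → essential)
  30 | 01-110  (sole → essential)
  32 | 1-0000,100-00,10000-
  33 | -00001,10000-
  36 | 100-00  (sole → essential)
  48 | 1-0000  (sole → essential)
  60 | 111100  (sole → essential)
Essential prime implicants: 0-0001, 001111, 01-110, 01011-, 1-0000, 100-00, 111100

7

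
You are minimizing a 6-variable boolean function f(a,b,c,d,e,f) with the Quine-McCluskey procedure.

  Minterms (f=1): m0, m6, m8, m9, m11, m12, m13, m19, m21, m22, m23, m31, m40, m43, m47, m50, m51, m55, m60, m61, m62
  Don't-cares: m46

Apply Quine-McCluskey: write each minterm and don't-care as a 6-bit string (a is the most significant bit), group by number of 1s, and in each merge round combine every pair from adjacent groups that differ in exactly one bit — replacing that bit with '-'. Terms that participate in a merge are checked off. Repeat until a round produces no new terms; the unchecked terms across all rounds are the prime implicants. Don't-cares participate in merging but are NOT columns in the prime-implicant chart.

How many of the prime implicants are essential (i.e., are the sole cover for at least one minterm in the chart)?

9

Round 0: 000000✓ 000110✓ 001000✓ 001001✓ 001011✓ 001100✓ 001101✓ 010011✓ 010101✓ 010110✓ 010111✓ 011111✓ 101000✓ 101011✓ 101110✓ 101111✓ 110010✓ 110011✓ 110111✓ 111100✓ 111101✓ 111110✓
Round 1: -01000 -01011 -10011✓ -10111✓ 0-0110 00-000 001-00✓ 001-01✓ 0010-1 00100-✓ 00110-✓ 01-111 010-11✓ 0101-1 01011- 1-1110 101-11 10111- 110-11✓ 11001- 1111-0 11110-
Round 2: -10-11 001-0-
PIs = {-01000, -01011, -10-11, 0-0110, 00-000, 001-0-, 0010-1, 01-111, 0101-1, 01011-, 1-1110, 101-11, 10111-, 11001-, 1111-0, 11110-}
Coverage chart:
  m0: 00-000 ←essential
  m6: 0-0110 ←essential
  m8: -01000,00-000,001-0-
  m9: 001-0-,0010-1
  m11: -01011,0010-1
  m12: 001-0- ←essential
  m13: 001-0- ←essential
  m19: -10-11 ←essential
  m21: 0101-1 ←essential
  m22: 0-0110,01011-
  m23: -10-11,01-111,0101-1,01011-
  m31: 01-111 ←essential
  m40: -01000 ←essential
  m43: -01011,101-11
  m47: 101-11,10111-
  m50: 11001- ←essential
  m51: -10-11,11001-
  m55: -10-11 ←essential
  m60: 1111-0,11110-
  m61: 11110- ←essential
  m62: 1-1110,1111-0
Essential: -01000, -10-11, 0-0110, 00-000, 001-0-, 01-111, 0101-1, 11001-, 11110-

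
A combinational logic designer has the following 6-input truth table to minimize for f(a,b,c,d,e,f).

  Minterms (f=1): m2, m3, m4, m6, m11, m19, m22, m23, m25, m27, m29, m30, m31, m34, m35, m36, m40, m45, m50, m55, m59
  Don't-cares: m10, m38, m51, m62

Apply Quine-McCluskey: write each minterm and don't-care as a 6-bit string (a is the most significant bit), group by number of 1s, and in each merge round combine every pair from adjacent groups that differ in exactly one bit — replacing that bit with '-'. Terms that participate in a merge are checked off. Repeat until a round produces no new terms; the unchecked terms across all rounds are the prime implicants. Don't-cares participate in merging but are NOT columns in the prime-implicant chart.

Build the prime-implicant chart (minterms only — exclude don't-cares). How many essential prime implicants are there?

7

[col 0] 000010*, 000011*, 000100*, 000110*, 001010*, 001011*, 010011*, 010110*, 010111*, 011001*, 011011*, 011101*, 011110*, 011111*, 100010*, 100011*, 100100*, 100110*, 101000, 101101, 110010*, 110011*, 110111*, 111011*, 111110*
[col 1] -00010*, -00011*, -00100*, -00110*, -10011*, -10111*, -11011*, -11110, 0-0011*, 0-0110, 0-1011*, 00-010*, 00-011*, 000-10*, 00001-*, 0001-0*, 00101-*, 01-011*, 01-110*, 01-111*, 010-11*, 01011-*, 011-01*, 011-11*, 0110-1*, 0111-1*, 01111-*, 1-0010*, 1-0011*, 100-10*, 10001-*, 1001-0*, 11-011*, 110-11*, 11001-*
[col 2] --0011, -00-10, -0001-, -001-0, -1-011, -10-11, 0--011, 00-01-, 01--11, 01-11-, 011--1, 1-001-
Prime implicants: --0011, -00-10, -0001-, -001-0, -1-011, -10-11, -11110, 0--011, 0-0110, 00-01-, 01--11, 01-11-, 011--1, 1-001-, 101000, 101101
PI chart (minterm → PIs covering it):
  2 | -00-10,-0001-,00-01-
  3 | --0011,-0001-,0--011,00-01-
  4 | -001-0  (sole → essential)
  6 | -00-10,-001-0,0-0110
  11 | 0--011,00-01-
  19 | --0011,-1-011,-10-11,0--011,01--11
  22 | 0-0110,01-11-
  23 | -10-11,01--11,01-11-
  25 | 011--1  (sole → essential)
  27 | -1-011,0--011,01--11,011--1
  29 | 011--1  (sole → essential)
  30 | -11110,01-11-
  31 | 01--11,01-11-,011--1
  34 | -00-10,-0001-,1-001-
  35 | --0011,-0001-,1-001-
  36 | -001-0  (sole → essential)
  40 | 101000  (sole → essential)
  45 | 101101  (sole → essential)
  50 | 1-001-  (sole → essential)
  55 | -10-11  (sole → essential)
  59 | -1-011  (sole → essential)
Essential prime implicants: -001-0, -1-011, -10-11, 011--1, 1-001-, 101000, 101101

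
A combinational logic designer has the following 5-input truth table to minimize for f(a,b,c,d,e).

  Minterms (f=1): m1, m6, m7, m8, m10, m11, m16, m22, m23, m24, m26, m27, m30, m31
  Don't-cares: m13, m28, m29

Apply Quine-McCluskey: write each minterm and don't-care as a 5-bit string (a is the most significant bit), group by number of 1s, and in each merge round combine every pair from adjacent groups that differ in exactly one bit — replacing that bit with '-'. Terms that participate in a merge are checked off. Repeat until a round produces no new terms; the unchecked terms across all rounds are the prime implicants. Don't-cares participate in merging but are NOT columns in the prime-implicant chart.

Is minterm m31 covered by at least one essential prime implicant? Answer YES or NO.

NO

[col 0] 00001, 00110*, 00111*, 01000*, 01010*, 01011*, 01101*, 10000*, 10110*, 10111*, 11000*, 11010*, 11011*, 11100*, 11101*, 11110*, 11111*
[col 1] -0110*, -0111*, -1000*, -1010*, -1011*, -1101, 0011-*, 010-0*, 0101-*, 1-000, 1-110*, 1-111*, 1011-*, 11-00*, 11-10*, 11-11*, 110-0*, 1101-*, 111-0*, 111-1*, 1110-*, 1111-*
[col 2] -011-, -10-0, -101-, 1-11-, 11--0, 11-1-, 111--
Prime implicants: -011-, -10-0, -101-, -1101, 00001, 1-000, 1-11-, 11--0, 11-1-, 111--
PI chart (minterm → PIs covering it):
  1 | 00001  (sole → essential)
  6 | -011-  (sole → essential)
  7 | -011-  (sole → essential)
  8 | -10-0  (sole → essential)
  10 | -10-0,-101-
  11 | -101-  (sole → essential)
  16 | 1-000  (sole → essential)
  22 | -011-,1-11-
  23 | -011-,1-11-
  24 | -10-0,1-000,11--0
  26 | -10-0,-101-,11--0,11-1-
  27 | -101-,11-1-
  30 | 1-11-,11--0,11-1-,111--
  31 | 1-11-,11-1-,111--
Essential prime implicants: -011-, -10-0, -101-, 00001, 1-000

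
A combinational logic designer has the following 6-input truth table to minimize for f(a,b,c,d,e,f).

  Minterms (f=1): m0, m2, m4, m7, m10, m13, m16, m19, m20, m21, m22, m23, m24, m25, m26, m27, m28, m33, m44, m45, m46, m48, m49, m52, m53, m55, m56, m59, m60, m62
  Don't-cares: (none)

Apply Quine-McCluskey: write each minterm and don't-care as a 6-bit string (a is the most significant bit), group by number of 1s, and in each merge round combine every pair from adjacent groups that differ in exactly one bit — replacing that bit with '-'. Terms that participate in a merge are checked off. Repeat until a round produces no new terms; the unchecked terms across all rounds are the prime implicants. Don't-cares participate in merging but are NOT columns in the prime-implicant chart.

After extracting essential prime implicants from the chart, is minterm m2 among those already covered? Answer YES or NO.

NO

[col 0] 000000*, 000010*, 000100*, 000111*, 001010*, 001101*, 010000*, 010011*, 010100*, 010101*, 010110*, 010111*, 011000*, 011001*, 011010*, 011011*, 011100*, 100001*, 101100*, 101101*, 101110*, 110000*, 110001*, 110100*, 110101*, 110111*, 111000*, 111011*, 111100*, 111110*
[col 1] -01101, -10000*, -10100*, -10101*, -10111*, -11000*, -11011, -11100*, 0-0000*, 0-0100*, 0-0111, 0-1010, 00-010, 000-00*, 0000-0, 01-000*, 01-011, 01-100*, 010-00*, 010-11, 0101-0*, 0101-1*, 01010-*, 01011-*, 011-00*, 0110-0*, 0110-1*, 01100-*, 01101-*, 1-0001, 1-1100*, 1-1110*, 1011-0*, 10110-, 11-000*, 11-100*, 110-00*, 110-01*, 11000-*, 1101-1*, 11010-*, 111-00*, 1111-0*
[col 2] -1-000*, -1-100*, -10-00*, -101-1, -1010-, -11-00*, 0-0-00, 01--00*, 0101--, 0110--, 1-11-0, 11--00*, 110-0-
[col 3] -1--00
Prime implicants: -01101, -1--00, -101-1, -1010-, -11011, 0-0-00, 0-0111, 0-1010, 00-010, 0000-0, 01-011, 010-11, 0101--, 0110--, 1-0001, 1-11-0, 10110-, 110-0-
PI chart (minterm → PIs covering it):
  0 | 0-0-00,0000-0
  2 | 00-010,0000-0
  4 | 0-0-00  (sole → essential)
  7 | 0-0111  (sole → essential)
  10 | 0-1010,00-010
  13 | -01101  (sole → essential)
  16 | -1--00,0-0-00
  19 | 01-011,010-11
  20 | -1--00,-1010-,0-0-00,0101--
  21 | -101-1,-1010-,0101--
  22 | 0101--  (sole → essential)
  23 | -101-1,0-0111,010-11,0101--
  24 | -1--00,0110--
  25 | 0110--  (sole → essential)
  26 | 0-1010,0110--
  27 | -11011,01-011,0110--
  28 | -1--00  (sole → essential)
  33 | 1-0001  (sole → essential)
  44 | 1-11-0,10110-
  45 | -01101,10110-
  46 | 1-11-0  (sole → essential)
  48 | -1--00,110-0-
  49 | 1-0001,110-0-
  52 | -1--00,-1010-,110-0-
  53 | -101-1,-1010-,110-0-
  55 | -101-1  (sole → essential)
  56 | -1--00  (sole → essential)
  59 | -11011  (sole → essential)
  60 | -1--00,1-11-0
  62 | 1-11-0  (sole → essential)
Essential prime implicants: -01101, -1--00, -101-1, -11011, 0-0-00, 0-0111, 0101--, 0110--, 1-0001, 1-11-0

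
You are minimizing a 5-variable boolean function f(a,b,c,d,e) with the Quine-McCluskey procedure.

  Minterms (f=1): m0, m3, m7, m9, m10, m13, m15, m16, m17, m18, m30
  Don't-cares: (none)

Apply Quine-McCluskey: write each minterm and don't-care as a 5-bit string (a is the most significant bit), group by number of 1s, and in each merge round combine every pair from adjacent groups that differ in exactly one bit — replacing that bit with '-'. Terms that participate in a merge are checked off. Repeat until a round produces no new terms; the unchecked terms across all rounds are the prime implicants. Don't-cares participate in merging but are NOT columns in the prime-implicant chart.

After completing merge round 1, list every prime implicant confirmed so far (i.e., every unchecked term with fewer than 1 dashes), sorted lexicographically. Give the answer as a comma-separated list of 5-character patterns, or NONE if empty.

01010, 11110

[col 0] 00000*, 00011*, 00111*, 01001*, 01010, 01101*, 01111*, 10000*, 10001*, 10010*, 11110
[col 1] -0000, 0-111, 00-11, 01-01, 011-1, 100-0, 1000-
Prime implicants: -0000, 0-111, 00-11, 01-01, 01010, 011-1, 100-0, 1000-, 11110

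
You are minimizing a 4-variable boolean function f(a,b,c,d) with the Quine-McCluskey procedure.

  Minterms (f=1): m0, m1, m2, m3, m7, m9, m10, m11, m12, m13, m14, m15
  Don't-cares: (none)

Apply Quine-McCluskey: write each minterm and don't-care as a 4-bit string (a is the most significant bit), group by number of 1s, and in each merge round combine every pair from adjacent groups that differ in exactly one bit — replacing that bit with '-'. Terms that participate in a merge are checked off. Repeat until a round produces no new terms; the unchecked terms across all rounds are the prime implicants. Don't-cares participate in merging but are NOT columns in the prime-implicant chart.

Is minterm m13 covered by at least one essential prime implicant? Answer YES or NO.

YES

[col 0] 0000*, 0001*, 0010*, 0011*, 0111*, 1001*, 1010*, 1011*, 1100*, 1101*, 1110*, 1111*
[col 1] -001*, -010*, -011*, -111*, 0-11*, 00-0*, 00-1*, 000-*, 001-*, 1-01*, 1-10*, 1-11*, 10-1*, 101-*, 11-0*, 11-1*, 110-*, 111-*
[col 2] --11, -0-1, -01-, 00--, 1--1, 1-1-, 11--
Prime implicants: --11, -0-1, -01-, 00--, 1--1, 1-1-, 11--
PI chart (minterm → PIs covering it):
  0 | 00--  (sole → essential)
  1 | -0-1,00--
  2 | -01-,00--
  3 | --11,-0-1,-01-,00--
  7 | --11  (sole → essential)
  9 | -0-1,1--1
  10 | -01-,1-1-
  11 | --11,-0-1,-01-,1--1,1-1-
  12 | 11--  (sole → essential)
  13 | 1--1,11--
  14 | 1-1-,11--
  15 | --11,1--1,1-1-,11--
Essential prime implicants: --11, 00--, 11--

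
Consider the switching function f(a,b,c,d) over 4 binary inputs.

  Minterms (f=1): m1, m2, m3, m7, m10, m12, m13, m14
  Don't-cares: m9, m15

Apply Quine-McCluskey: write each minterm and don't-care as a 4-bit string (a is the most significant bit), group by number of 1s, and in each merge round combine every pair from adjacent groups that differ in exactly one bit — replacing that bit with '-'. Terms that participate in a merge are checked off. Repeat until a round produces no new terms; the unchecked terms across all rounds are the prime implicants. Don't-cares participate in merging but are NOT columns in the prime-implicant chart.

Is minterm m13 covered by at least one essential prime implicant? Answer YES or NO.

Round 0: 0001✓ 0010✓ 0011✓ 0111✓ 1001✓ 1010✓ 1100✓ 1101✓ 1110✓ 1111✓
Round 1: -001 -010 -111 0-11 00-1 001- 1-01 1-10 11-0✓ 11-1✓ 110-✓ 111-✓
Round 2: 11--
PIs = {-001, -010, -111, 0-11, 00-1, 001-, 1-01, 1-10, 11--}
Coverage chart:
  m1: -001,00-1
  m2: -010,001-
  m3: 0-11,00-1,001-
  m7: -111,0-11
  m10: -010,1-10
  m12: 11-- ←essential
  m13: 1-01,11--
  m14: 1-10,11--
Essential: 11--

YES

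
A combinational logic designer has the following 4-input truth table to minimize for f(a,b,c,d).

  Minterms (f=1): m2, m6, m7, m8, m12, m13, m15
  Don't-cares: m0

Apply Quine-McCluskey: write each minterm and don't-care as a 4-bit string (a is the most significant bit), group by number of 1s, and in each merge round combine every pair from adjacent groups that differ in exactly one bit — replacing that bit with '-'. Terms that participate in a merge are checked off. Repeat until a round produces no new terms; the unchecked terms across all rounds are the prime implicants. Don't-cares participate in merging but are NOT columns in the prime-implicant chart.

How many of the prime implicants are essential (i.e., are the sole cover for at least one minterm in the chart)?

0

size-2^0 implicants → 0000(✓)  0010(✓)  0110(✓)  0111(✓)  1000(✓)  1100(✓)  1101(✓)  1111(✓)
size-2^1 implicants → -000  -111  0-10  00-0  011-  1-00  11-1  110-
Unchecked terms (primes): -000, -111, 0-10, 00-0, 011-, 1-00, 11-1, 110-
Minterm coverage:
  m2 ⊆ 0-10,00-0
  m6 ⊆ 0-10,011-
  m7 ⊆ -111,011-
  m8 ⊆ -000,1-00
  m12 ⊆ 1-00,110-
  m13 ⊆ 11-1,110-
  m15 ⊆ -111,11-1
(no essential prime implicants)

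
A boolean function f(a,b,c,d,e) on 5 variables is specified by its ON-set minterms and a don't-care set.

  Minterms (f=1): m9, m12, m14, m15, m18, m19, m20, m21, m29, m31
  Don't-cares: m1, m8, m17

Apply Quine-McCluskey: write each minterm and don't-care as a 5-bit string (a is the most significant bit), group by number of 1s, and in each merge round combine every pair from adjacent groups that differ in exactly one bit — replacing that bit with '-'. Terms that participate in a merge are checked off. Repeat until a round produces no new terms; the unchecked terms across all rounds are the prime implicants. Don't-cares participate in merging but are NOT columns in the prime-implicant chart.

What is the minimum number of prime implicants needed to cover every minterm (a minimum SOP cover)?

[col 0] 00001*, 01000*, 01001*, 01100*, 01110*, 01111*, 10001*, 10010*, 10011*, 10100*, 10101*, 11101*, 11111*
[col 1] -0001, -1111, 0-001, 01-00, 0100-, 011-0, 0111-, 1-101, 10-01, 100-1, 1001-, 1010-, 111-1
Prime implicants: -0001, -1111, 0-001, 01-00, 0100-, 011-0, 0111-, 1-101, 10-01, 100-1, 1001-, 1010-, 111-1
PI chart (minterm → PIs covering it):
  9 | 0-001,0100-
  12 | 01-00,011-0
  14 | 011-0,0111-
  15 | -1111,0111-
  18 | 1001-  (sole → essential)
  19 | 100-1,1001-
  20 | 1010-  (sole → essential)
  21 | 1-101,10-01,1010-
  29 | 1-101,111-1
  31 | -1111,111-1
Essential prime implicants: 1001-, 1010-
Petrick residual → -1111, 0-001, 011-0, 1-101
Minimum SOP uses 6 PIs: bcde + a'c'd'e + a'bce' + acd'e + ab'c'd + ab'cd'

6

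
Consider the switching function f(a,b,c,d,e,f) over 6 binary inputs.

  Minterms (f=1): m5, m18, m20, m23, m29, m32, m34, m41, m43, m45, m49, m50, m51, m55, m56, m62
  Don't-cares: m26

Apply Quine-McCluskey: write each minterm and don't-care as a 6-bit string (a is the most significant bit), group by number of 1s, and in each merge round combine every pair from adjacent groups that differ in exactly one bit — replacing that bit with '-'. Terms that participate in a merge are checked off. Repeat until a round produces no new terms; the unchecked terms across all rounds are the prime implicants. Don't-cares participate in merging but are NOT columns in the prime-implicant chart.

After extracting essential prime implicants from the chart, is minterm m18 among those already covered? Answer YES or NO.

NO

Round 0: 000101 010010✓ 010100 010111✓ 011010✓ 011101 100000✓ 100010✓ 101001✓ 101011✓ 101101✓ 110001✓ 110010✓ 110011✓ 110111✓ 111000 111110
Round 1: -10010 -10111 01-010 1-0010 1000-0 101-01 1010-1 110-11 1100-1 11001-
PIs = {-10010, -10111, 000101, 01-010, 010100, 011101, 1-0010, 1000-0, 101-01, 1010-1, 110-11, 1100-1, 11001-, 111000, 111110}
Coverage chart:
  m5: 000101 ←essential
  m18: -10010,01-010
  m20: 010100 ←essential
  m23: -10111 ←essential
  m29: 011101 ←essential
  m32: 1000-0 ←essential
  m34: 1-0010,1000-0
  m41: 101-01,1010-1
  m43: 1010-1 ←essential
  m45: 101-01 ←essential
  m49: 1100-1 ←essential
  m50: -10010,1-0010,11001-
  m51: 110-11,1100-1,11001-
  m55: -10111,110-11
  m56: 111000 ←essential
  m62: 111110 ←essential
Essential: -10111, 000101, 010100, 011101, 1000-0, 101-01, 1010-1, 1100-1, 111000, 111110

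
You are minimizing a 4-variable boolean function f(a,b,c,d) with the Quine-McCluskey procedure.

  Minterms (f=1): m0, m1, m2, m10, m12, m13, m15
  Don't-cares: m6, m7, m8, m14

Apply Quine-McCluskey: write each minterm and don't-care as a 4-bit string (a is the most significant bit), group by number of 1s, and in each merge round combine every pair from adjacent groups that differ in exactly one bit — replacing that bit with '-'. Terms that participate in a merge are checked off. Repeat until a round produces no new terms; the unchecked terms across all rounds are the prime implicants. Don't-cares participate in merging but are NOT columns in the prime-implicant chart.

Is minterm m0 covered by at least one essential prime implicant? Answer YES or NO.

YES

[col 0] 0000*, 0001*, 0010*, 0110*, 0111*, 1000*, 1010*, 1100*, 1101*, 1110*, 1111*
[col 1] -000*, -010*, -110*, -111*, 0-10*, 00-0*, 000-, 011-*, 1-00*, 1-10*, 10-0*, 11-0*, 11-1*, 110-*, 111-*
[col 2] --10, -0-0, -11-, 1--0, 11--
Prime implicants: --10, -0-0, -11-, 000-, 1--0, 11--
PI chart (minterm → PIs covering it):
  0 | -0-0,000-
  1 | 000-  (sole → essential)
  2 | --10,-0-0
  10 | --10,-0-0,1--0
  12 | 1--0,11--
  13 | 11--  (sole → essential)
  15 | -11-,11--
Essential prime implicants: 000-, 11--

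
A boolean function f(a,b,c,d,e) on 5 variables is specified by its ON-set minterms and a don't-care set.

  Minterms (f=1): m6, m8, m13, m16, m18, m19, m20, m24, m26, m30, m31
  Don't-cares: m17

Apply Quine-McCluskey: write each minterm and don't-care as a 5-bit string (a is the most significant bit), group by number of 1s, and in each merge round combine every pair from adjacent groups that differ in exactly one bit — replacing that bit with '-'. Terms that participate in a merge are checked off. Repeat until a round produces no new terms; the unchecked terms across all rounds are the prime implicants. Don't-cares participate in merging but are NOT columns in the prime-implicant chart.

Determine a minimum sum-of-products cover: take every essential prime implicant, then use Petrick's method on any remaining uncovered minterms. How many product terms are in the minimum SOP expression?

7

size-2^0 implicants → 00110  01000(✓)  01101  10000(✓)  10001(✓)  10010(✓)  10011(✓)  10100(✓)  11000(✓)  11010(✓)  11110(✓)  11111(✓)
size-2^1 implicants → -1000  1-000(✓)  1-010(✓)  10-00  100-0(✓)  100-1(✓)  1000-(✓)  1001-(✓)  11-10  110-0(✓)  1111-
size-2^2 implicants → 1-0-0  100--
Unchecked terms (primes): -1000, 00110, 01101, 1-0-0, 10-00, 100--, 11-10, 1111-
Minterm coverage:
  m6 ⊆ 00110 [E]
  m8 ⊆ -1000 [E]
  m13 ⊆ 01101 [E]
  m16 ⊆ 1-0-0,10-00,100--
  m18 ⊆ 1-0-0,100--
  m19 ⊆ 100-- [E]
  m20 ⊆ 10-00 [E]
  m24 ⊆ -1000,1-0-0
  m26 ⊆ 1-0-0,11-10
  m30 ⊆ 11-10,1111-
  m31 ⊆ 1111- [E]
E = {-1000, 00110, 01101, 10-00, 100--, 1111-}
Petrick residual → 1-0-0
Cover = bc'd'e' + a'b'cde' + a'bcd'e + ac'e' + ab'd'e' + ab'c' + abcd  |cover|=7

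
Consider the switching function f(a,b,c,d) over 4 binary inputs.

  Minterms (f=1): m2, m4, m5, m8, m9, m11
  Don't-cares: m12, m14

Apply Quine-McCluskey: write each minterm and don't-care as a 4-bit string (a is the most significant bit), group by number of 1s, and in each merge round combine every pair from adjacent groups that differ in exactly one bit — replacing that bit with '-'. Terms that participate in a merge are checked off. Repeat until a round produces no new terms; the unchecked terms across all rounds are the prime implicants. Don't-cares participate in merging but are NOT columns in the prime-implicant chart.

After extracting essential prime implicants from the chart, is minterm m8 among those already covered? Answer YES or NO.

NO

size-2^0 implicants → 0010  0100(✓)  0101(✓)  1000(✓)  1001(✓)  1011(✓)  1100(✓)  1110(✓)
size-2^1 implicants → -100  010-  1-00  10-1  100-  11-0
Unchecked terms (primes): -100, 0010, 010-, 1-00, 10-1, 100-, 11-0
Minterm coverage:
  m2 ⊆ 0010 [E]
  m4 ⊆ -100,010-
  m5 ⊆ 010- [E]
  m8 ⊆ 1-00,100-
  m9 ⊆ 10-1,100-
  m11 ⊆ 10-1 [E]
E = {0010, 010-, 10-1}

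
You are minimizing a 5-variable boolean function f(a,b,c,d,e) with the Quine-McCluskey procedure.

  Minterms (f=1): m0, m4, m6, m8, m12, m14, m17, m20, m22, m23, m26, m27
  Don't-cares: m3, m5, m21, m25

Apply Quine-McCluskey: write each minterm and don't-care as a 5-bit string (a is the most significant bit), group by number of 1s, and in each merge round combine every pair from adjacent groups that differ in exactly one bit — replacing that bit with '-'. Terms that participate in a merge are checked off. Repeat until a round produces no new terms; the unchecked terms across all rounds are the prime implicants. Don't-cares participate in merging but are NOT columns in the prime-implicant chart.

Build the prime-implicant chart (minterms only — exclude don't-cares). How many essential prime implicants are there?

4

size-2^0 implicants → 00000(✓)  00011  00100(✓)  00101(✓)  00110(✓)  01000(✓)  01100(✓)  01110(✓)  10001(✓)  10100(✓)  10101(✓)  10110(✓)  10111(✓)  11001(✓)  11010(✓)  11011(✓)
size-2^1 implicants → -0100(✓)  -0101(✓)  -0110(✓)  0-000(✓)  0-100(✓)  0-110(✓)  00-00(✓)  001-0(✓)  0010-(✓)  01-00(✓)  011-0(✓)  1-001  10-01  101-0(✓)  101-1(✓)  1010-(✓)  1011-(✓)  110-1  1101-
size-2^2 implicants → -01-0  -010-  0--00  0-1-0  101--
Unchecked terms (primes): -01-0, -010-, 0--00, 0-1-0, 00011, 1-001, 10-01, 101--, 110-1, 1101-
Minterm coverage:
  m0 ⊆ 0--00 [E]
  m4 ⊆ -01-0,-010-,0--00,0-1-0
  m6 ⊆ -01-0,0-1-0
  m8 ⊆ 0--00 [E]
  m12 ⊆ 0--00,0-1-0
  m14 ⊆ 0-1-0 [E]
  m17 ⊆ 1-001,10-01
  m20 ⊆ -01-0,-010-,101--
  m22 ⊆ -01-0,101--
  m23 ⊆ 101-- [E]
  m26 ⊆ 1101- [E]
  m27 ⊆ 110-1,1101-
E = {0--00, 0-1-0, 101--, 1101-}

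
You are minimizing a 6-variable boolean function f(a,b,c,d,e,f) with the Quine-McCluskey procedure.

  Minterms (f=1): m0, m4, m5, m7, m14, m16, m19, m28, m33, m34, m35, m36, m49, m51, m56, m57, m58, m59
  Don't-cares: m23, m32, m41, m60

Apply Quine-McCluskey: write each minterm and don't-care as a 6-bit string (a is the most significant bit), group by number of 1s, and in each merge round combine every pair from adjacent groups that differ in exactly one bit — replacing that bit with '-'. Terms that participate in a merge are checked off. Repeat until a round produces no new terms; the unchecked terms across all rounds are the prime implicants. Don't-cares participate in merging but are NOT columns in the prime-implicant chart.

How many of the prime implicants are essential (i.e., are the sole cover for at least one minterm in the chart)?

[col 0] 000000*, 000100*, 000101*, 000111*, 001110, 010000*, 010011*, 010111*, 011100*, 100000*, 100001*, 100010*, 100011*, 100100*, 101001*, 110001*, 110011*, 111000*, 111001*, 111010*, 111011*, 111100*
[col 1] -00000*, -00100*, -10011, -11100, 0-0000, 0-0111, 000-00*, 0001-1, 00010-, 010-11, 1-0001*, 1-0011*, 1-1001*, 10-001*, 100-00*, 1000-0*, 1000-1*, 10000-*, 10001-*, 11-001*, 11-011*, 1100-1*, 111-00, 1110-0*, 1110-1*, 11100-*, 11101-*
[col 2] -00-00, 1--001, 1-00-1, 1000--, 11-0-1, 1110--
Prime implicants: -00-00, -10011, -11100, 0-0000, 0-0111, 0001-1, 00010-, 001110, 010-11, 1--001, 1-00-1, 1000--, 11-0-1, 111-00, 1110--
PI chart (minterm → PIs covering it):
  0 | -00-00,0-0000
  4 | -00-00,00010-
  5 | 0001-1,00010-
  7 | 0-0111,0001-1
  14 | 001110  (sole → essential)
  16 | 0-0000  (sole → essential)
  19 | -10011,010-11
  28 | -11100  (sole → essential)
  33 | 1--001,1-00-1,1000--
  34 | 1000--  (sole → essential)
  35 | 1-00-1,1000--
  36 | -00-00  (sole → essential)
  49 | 1--001,1-00-1,11-0-1
  51 | -10011,1-00-1,11-0-1
  56 | 111-00,1110--
  57 | 1--001,11-0-1,1110--
  58 | 1110--  (sole → essential)
  59 | 11-0-1,1110--
Essential prime implicants: -00-00, -11100, 0-0000, 001110, 1000--, 1110--

6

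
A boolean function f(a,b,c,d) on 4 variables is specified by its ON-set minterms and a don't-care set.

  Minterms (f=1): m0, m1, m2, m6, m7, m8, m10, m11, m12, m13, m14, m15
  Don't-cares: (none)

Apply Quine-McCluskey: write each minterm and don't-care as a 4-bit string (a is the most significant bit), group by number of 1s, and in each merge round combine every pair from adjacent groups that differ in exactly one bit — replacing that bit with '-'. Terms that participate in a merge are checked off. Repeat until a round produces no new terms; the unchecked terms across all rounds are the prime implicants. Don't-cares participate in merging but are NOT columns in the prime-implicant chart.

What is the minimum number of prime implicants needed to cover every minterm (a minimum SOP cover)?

5

Round 0: 0000✓ 0001✓ 0010✓ 0110✓ 0111✓ 1000✓ 1010✓ 1011✓ 1100✓ 1101✓ 1110✓ 1111✓
Round 1: -000✓ -010✓ -110✓ -111✓ 0-10✓ 00-0✓ 000- 011-✓ 1-00✓ 1-10✓ 1-11✓ 10-0✓ 101-✓ 11-0✓ 11-1✓ 110-✓ 111-✓
Round 2: --10 -0-0 -11- 1--0 1-1- 11--
PIs = {--10, -0-0, -11-, 000-, 1--0, 1-1-, 11--}
Coverage chart:
  m0: -0-0,000-
  m1: 000- ←essential
  m2: --10,-0-0
  m6: --10,-11-
  m7: -11- ←essential
  m8: -0-0,1--0
  m10: --10,-0-0,1--0,1-1-
  m11: 1-1- ←essential
  m12: 1--0,11--
  m13: 11-- ←essential
  m14: --10,-11-,1--0,1-1-,11--
  m15: -11-,1-1-,11--
Essential: -11-, 000-, 1-1-, 11--
Petrick residual → -0-0
Min cover (5 terms): b'd' + bc + a'b'c' + ac + ab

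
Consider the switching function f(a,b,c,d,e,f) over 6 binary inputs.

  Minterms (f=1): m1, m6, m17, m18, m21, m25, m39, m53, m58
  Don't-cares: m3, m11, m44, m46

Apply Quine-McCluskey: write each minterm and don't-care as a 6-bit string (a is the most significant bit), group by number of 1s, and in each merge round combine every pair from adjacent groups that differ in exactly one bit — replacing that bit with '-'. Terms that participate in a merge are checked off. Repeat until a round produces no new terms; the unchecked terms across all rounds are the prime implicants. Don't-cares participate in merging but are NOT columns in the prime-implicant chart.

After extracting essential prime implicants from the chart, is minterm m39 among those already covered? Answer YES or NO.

YES

Round 0: 000001✓ 000011✓ 000110 001011✓ 010001✓ 010010 010101✓ 011001✓ 100111 101100✓ 101110✓ 110101✓ 111010
Round 1: -10101 0-0001 00-011 0000-1 01-001 010-01 1011-0
PIs = {-10101, 0-0001, 00-011, 0000-1, 000110, 01-001, 010-01, 010010, 100111, 1011-0, 111010}
Coverage chart:
  m1: 0-0001,0000-1
  m6: 000110 ←essential
  m17: 0-0001,01-001,010-01
  m18: 010010 ←essential
  m21: -10101,010-01
  m25: 01-001 ←essential
  m39: 100111 ←essential
  m53: -10101 ←essential
  m58: 111010 ←essential
Essential: -10101, 000110, 01-001, 010010, 100111, 111010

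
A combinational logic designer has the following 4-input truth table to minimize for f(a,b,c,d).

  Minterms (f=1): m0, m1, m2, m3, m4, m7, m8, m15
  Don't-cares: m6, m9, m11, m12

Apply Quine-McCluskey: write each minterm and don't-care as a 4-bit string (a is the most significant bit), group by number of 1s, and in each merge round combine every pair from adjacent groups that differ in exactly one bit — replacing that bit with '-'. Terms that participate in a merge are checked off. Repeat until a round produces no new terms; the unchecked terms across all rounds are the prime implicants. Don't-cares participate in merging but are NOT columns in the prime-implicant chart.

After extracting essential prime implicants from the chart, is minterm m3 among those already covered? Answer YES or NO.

YES

size-2^0 implicants → 0000(✓)  0001(✓)  0010(✓)  0011(✓)  0100(✓)  0110(✓)  0111(✓)  1000(✓)  1001(✓)  1011(✓)  1100(✓)  1111(✓)
size-2^1 implicants → -000(✓)  -001(✓)  -011(✓)  -100(✓)  -111(✓)  0-00(✓)  0-10(✓)  0-11(✓)  00-0(✓)  00-1(✓)  000-(✓)  001-(✓)  01-0(✓)  011-(✓)  1-00(✓)  1-11(✓)  10-1(✓)  100-(✓)
size-2^2 implicants → --00  --11  -0-1  -00-  0--0  0-1-  00--
Unchecked terms (primes): --00, --11, -0-1, -00-, 0--0, 0-1-, 00--
Minterm coverage:
  m0 ⊆ --00,-00-,0--0,00--
  m1 ⊆ -0-1,-00-,00--
  m2 ⊆ 0--0,0-1-,00--
  m3 ⊆ --11,-0-1,0-1-,00--
  m4 ⊆ --00,0--0
  m7 ⊆ --11,0-1-
  m8 ⊆ --00,-00-
  m15 ⊆ --11 [E]
E = {--11}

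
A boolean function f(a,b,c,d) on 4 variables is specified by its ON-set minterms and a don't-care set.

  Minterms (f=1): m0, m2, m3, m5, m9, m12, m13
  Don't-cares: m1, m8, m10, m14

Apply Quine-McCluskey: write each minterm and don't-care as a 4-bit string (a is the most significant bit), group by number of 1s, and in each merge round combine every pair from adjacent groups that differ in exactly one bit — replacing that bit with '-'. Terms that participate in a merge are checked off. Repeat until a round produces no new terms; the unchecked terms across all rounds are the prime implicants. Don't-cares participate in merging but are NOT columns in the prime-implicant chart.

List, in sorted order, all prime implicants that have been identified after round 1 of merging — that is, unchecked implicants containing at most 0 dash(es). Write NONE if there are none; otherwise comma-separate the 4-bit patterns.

Round 0: 0000✓ 0001✓ 0010✓ 0011✓ 0101✓ 1000✓ 1001✓ 1010✓ 1100✓ 1101✓ 1110✓
Round 1: -000✓ -001✓ -010✓ -101✓ 0-01✓ 00-0✓ 00-1✓ 000-✓ 001-✓ 1-00✓ 1-01✓ 1-10✓ 10-0✓ 100-✓ 11-0✓ 110-✓
Round 2: --01 -0-0 -00- 00-- 1--0 1-0-
PIs = {--01, -0-0, -00-, 00--, 1--0, 1-0-}

NONE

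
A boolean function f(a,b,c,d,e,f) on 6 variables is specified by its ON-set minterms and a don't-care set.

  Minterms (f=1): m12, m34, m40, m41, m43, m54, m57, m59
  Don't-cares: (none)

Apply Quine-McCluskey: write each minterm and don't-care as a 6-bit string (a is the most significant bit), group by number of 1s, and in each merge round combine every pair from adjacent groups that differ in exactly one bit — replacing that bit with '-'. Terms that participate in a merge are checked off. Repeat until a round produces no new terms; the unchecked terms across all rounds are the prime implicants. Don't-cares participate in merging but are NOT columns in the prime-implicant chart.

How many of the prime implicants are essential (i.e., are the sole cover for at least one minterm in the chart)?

Round 0: 001100 100010 101000✓ 101001✓ 101011✓ 110110 111001✓ 111011✓
Round 1: 1-1001✓ 1-1011✓ 1010-1✓ 10100- 1110-1✓
Round 2: 1-10-1
PIs = {001100, 1-10-1, 100010, 10100-, 110110}
Coverage chart:
  m12: 001100 ←essential
  m34: 100010 ←essential
  m40: 10100- ←essential
  m41: 1-10-1,10100-
  m43: 1-10-1 ←essential
  m54: 110110 ←essential
  m57: 1-10-1 ←essential
  m59: 1-10-1 ←essential
Essential: 001100, 1-10-1, 100010, 10100-, 110110

5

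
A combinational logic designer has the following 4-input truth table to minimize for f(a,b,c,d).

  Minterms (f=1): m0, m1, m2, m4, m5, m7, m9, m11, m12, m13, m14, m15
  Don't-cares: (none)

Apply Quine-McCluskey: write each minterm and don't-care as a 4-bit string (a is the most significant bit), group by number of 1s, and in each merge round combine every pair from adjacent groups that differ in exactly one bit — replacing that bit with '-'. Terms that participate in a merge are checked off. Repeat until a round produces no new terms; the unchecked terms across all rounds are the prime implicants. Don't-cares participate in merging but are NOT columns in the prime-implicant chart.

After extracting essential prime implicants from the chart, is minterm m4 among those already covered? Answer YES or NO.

NO

size-2^0 implicants → 0000(✓)  0001(✓)  0010(✓)  0100(✓)  0101(✓)  0111(✓)  1001(✓)  1011(✓)  1100(✓)  1101(✓)  1110(✓)  1111(✓)
size-2^1 implicants → -001(✓)  -100(✓)  -101(✓)  -111(✓)  0-00(✓)  0-01(✓)  00-0  000-(✓)  01-1(✓)  010-(✓)  1-01(✓)  1-11(✓)  10-1(✓)  11-0(✓)  11-1(✓)  110-(✓)  111-(✓)
size-2^2 implicants → --01  -1-1  -10-  0-0-  1--1  11--
Unchecked terms (primes): --01, -1-1, -10-, 0-0-, 00-0, 1--1, 11--
Minterm coverage:
  m0 ⊆ 0-0-,00-0
  m1 ⊆ --01,0-0-
  m2 ⊆ 00-0 [E]
  m4 ⊆ -10-,0-0-
  m5 ⊆ --01,-1-1,-10-,0-0-
  m7 ⊆ -1-1 [E]
  m9 ⊆ --01,1--1
  m11 ⊆ 1--1 [E]
  m12 ⊆ -10-,11--
  m13 ⊆ --01,-1-1,-10-,1--1,11--
  m14 ⊆ 11-- [E]
  m15 ⊆ -1-1,1--1,11--
E = {-1-1, 00-0, 1--1, 11--}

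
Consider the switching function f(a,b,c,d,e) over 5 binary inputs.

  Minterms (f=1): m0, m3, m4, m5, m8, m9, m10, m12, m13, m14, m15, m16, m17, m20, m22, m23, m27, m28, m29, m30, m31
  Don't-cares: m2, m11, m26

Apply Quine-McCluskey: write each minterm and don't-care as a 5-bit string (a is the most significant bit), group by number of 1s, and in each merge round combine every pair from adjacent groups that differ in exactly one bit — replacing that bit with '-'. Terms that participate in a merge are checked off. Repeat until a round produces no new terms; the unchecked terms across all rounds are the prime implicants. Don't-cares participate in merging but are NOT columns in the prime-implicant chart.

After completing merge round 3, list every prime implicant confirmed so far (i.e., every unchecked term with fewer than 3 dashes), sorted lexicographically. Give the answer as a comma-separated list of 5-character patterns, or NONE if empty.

Round 0: 00000✓ 00010✓ 00011✓ 00100✓ 00101✓ 01000✓ 01001✓ 01010✓ 01011✓ 01100✓ 01101✓ 01110✓ 01111✓ 10000✓ 10001✓ 10100✓ 10110✓ 10111✓ 11010✓ 11011✓ 11100✓ 11101✓ 11110✓ 11111✓
Round 1: -0000✓ -0100✓ -1010✓ -1011✓ -1100✓ -1101✓ -1110✓ -1111✓ 0-000✓ 0-010✓ 0-011✓ 0-100✓ 0-101✓ 00-00✓ 000-0✓ 0001-✓ 0010-✓ 01-00✓ 01-01✓ 01-10✓ 01-11✓ 010-0✓ 010-1✓ 0100-✓ 0101-✓ 011-0✓ 011-1✓ 0110-✓ 0111-✓ 1-100✓ 1-110✓ 1-111✓ 10-00✓ 1000- 101-0✓ 1011-✓ 11-10✓ 11-11✓ 1101-✓ 111-0✓ 111-1✓ 1110-✓ 1111-✓
Round 2: --100 -0-00 -1-10✓ -1-11✓ -101-✓ -11-0✓ -11-1✓ -110-✓ -111-✓ 0--00 0-0-0 0-01- 0-10- 01--0✓ 01--1✓ 01-0-✓ 01-1-✓ 010--✓ 011--✓ 1-1-0 1-11- 11-1-✓ 111--✓
Round 3: -1-1- -11-- 01---
PIs = {--100, -0-00, -1-1-, -11--, 0--00, 0-0-0, 0-01-, 0-10-, 01---, 1-1-0, 1-11-, 1000-}

--100, -0-00, 0--00, 0-0-0, 0-01-, 0-10-, 1-1-0, 1-11-, 1000-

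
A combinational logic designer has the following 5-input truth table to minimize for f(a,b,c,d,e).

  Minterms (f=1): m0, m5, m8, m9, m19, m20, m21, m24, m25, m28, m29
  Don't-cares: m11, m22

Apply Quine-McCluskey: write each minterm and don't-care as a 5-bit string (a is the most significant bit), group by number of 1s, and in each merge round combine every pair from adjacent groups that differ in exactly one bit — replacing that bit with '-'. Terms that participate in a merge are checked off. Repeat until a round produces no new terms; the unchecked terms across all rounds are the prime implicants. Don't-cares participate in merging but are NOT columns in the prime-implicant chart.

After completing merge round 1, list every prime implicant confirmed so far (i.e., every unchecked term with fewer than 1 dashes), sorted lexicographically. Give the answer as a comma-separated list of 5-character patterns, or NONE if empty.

10011

size-2^0 implicants → 00000(✓)  00101(✓)  01000(✓)  01001(✓)  01011(✓)  10011  10100(✓)  10101(✓)  10110(✓)  11000(✓)  11001(✓)  11100(✓)  11101(✓)
size-2^1 implicants → -0101  -1000(✓)  -1001(✓)  0-000  010-1  0100-(✓)  1-100(✓)  1-101(✓)  101-0  1010-(✓)  11-00(✓)  11-01(✓)  1100-(✓)  1110-(✓)
size-2^2 implicants → -100-  1-10-  11-0-
Unchecked terms (primes): -0101, -100-, 0-000, 010-1, 1-10-, 10011, 101-0, 11-0-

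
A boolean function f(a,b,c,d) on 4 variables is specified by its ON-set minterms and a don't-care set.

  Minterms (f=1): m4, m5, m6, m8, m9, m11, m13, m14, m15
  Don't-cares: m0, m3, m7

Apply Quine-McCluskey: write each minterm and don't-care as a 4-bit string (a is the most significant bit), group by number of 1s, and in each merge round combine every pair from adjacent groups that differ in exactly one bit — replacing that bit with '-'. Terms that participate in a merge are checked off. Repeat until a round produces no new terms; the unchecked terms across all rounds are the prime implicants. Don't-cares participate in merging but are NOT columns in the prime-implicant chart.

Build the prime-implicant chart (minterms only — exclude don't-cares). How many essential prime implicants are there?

1

Round 0: 0000✓ 0011✓ 0100✓ 0101✓ 0110✓ 0111✓ 1000✓ 1001✓ 1011✓ 1101✓ 1110✓ 1111✓
Round 1: -000 -011✓ -101✓ -110✓ -111✓ 0-00 0-11✓ 01-0✓ 01-1✓ 010-✓ 011-✓ 1-01✓ 1-11✓ 10-1✓ 100- 11-1✓ 111-✓
Round 2: --11 -1-1 -11- 01-- 1--1
PIs = {--11, -000, -1-1, -11-, 0-00, 01--, 1--1, 100-}
Coverage chart:
  m4: 0-00,01--
  m5: -1-1,01--
  m6: -11-,01--
  m8: -000,100-
  m9: 1--1,100-
  m11: --11,1--1
  m13: -1-1,1--1
  m14: -11- ←essential
  m15: --11,-1-1,-11-,1--1
Essential: -11-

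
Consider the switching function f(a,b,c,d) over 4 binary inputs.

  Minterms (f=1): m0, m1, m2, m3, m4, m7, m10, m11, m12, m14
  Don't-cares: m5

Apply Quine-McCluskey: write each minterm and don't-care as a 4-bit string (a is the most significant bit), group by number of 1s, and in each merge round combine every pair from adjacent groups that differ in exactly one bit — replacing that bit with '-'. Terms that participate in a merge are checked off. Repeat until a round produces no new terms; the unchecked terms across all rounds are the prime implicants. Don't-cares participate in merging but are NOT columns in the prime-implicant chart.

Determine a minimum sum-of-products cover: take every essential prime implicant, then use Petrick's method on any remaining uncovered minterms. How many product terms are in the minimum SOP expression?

4

size-2^0 implicants → 0000(✓)  0001(✓)  0010(✓)  0011(✓)  0100(✓)  0101(✓)  0111(✓)  1010(✓)  1011(✓)  1100(✓)  1110(✓)
size-2^1 implicants → -010(✓)  -011(✓)  -100  0-00(✓)  0-01(✓)  0-11(✓)  00-0(✓)  00-1(✓)  000-(✓)  001-(✓)  01-1(✓)  010-(✓)  1-10  101-(✓)  11-0
size-2^2 implicants → -01-  0--1  0-0-  00--
Unchecked terms (primes): -01-, -100, 0--1, 0-0-, 00--, 1-10, 11-0
Minterm coverage:
  m0 ⊆ 0-0-,00--
  m1 ⊆ 0--1,0-0-,00--
  m2 ⊆ -01-,00--
  m3 ⊆ -01-,0--1,00--
  m4 ⊆ -100,0-0-
  m7 ⊆ 0--1 [E]
  m10 ⊆ -01-,1-10
  m11 ⊆ -01- [E]
  m12 ⊆ -100,11-0
  m14 ⊆ 1-10,11-0
E = {-01-, 0--1}
Petrick residual → 0-0-, 11-0
Cover = b'c + a'd + a'c' + abd'  |cover|=4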